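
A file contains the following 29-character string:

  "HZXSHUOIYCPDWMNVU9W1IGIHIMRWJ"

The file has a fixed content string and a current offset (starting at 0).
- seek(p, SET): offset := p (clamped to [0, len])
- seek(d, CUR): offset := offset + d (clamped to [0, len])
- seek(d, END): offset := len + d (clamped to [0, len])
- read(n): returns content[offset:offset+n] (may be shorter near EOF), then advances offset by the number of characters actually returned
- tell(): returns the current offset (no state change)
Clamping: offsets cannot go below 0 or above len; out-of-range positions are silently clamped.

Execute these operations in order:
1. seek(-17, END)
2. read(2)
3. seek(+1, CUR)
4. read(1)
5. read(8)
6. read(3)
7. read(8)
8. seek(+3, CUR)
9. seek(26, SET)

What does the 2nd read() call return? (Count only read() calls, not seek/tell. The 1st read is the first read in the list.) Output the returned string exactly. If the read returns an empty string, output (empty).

Answer: V

Derivation:
After 1 (seek(-17, END)): offset=12
After 2 (read(2)): returned 'WM', offset=14
After 3 (seek(+1, CUR)): offset=15
After 4 (read(1)): returned 'V', offset=16
After 5 (read(8)): returned 'U9W1IGIH', offset=24
After 6 (read(3)): returned 'IMR', offset=27
After 7 (read(8)): returned 'WJ', offset=29
After 8 (seek(+3, CUR)): offset=29
After 9 (seek(26, SET)): offset=26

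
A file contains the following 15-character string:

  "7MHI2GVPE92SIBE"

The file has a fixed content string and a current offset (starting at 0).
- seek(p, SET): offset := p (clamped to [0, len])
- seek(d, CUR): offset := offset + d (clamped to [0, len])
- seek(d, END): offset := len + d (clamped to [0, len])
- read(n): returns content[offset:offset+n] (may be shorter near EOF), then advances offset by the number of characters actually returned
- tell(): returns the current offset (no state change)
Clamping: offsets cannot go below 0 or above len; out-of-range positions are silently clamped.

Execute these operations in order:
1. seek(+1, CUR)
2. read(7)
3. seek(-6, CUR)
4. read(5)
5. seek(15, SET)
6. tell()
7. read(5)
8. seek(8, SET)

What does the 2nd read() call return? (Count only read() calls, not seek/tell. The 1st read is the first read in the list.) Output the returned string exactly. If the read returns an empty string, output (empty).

Answer: HI2GV

Derivation:
After 1 (seek(+1, CUR)): offset=1
After 2 (read(7)): returned 'MHI2GVP', offset=8
After 3 (seek(-6, CUR)): offset=2
After 4 (read(5)): returned 'HI2GV', offset=7
After 5 (seek(15, SET)): offset=15
After 6 (tell()): offset=15
After 7 (read(5)): returned '', offset=15
After 8 (seek(8, SET)): offset=8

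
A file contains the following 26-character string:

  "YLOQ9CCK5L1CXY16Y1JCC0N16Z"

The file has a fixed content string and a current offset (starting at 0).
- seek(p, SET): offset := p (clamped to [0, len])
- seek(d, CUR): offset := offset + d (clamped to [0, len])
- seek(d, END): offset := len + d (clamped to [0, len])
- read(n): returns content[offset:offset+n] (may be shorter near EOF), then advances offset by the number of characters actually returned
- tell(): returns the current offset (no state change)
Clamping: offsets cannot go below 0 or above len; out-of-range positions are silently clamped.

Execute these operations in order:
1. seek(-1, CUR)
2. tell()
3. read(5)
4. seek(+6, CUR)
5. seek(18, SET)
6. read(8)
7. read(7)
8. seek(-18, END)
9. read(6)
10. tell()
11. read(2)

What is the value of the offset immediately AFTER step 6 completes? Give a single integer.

Answer: 26

Derivation:
After 1 (seek(-1, CUR)): offset=0
After 2 (tell()): offset=0
After 3 (read(5)): returned 'YLOQ9', offset=5
After 4 (seek(+6, CUR)): offset=11
After 5 (seek(18, SET)): offset=18
After 6 (read(8)): returned 'JCC0N16Z', offset=26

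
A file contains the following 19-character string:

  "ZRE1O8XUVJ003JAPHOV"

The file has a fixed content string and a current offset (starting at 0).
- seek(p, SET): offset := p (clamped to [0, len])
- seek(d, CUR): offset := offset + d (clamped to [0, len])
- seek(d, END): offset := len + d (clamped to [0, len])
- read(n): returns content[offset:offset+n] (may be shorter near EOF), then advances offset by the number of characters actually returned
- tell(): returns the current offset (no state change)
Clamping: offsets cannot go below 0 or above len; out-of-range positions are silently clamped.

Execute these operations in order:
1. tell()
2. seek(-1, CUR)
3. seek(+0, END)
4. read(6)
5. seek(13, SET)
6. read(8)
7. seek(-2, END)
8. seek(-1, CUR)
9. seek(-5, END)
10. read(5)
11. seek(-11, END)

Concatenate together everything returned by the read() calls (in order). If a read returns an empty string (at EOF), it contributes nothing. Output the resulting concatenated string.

Answer: JAPHOVAPHOV

Derivation:
After 1 (tell()): offset=0
After 2 (seek(-1, CUR)): offset=0
After 3 (seek(+0, END)): offset=19
After 4 (read(6)): returned '', offset=19
After 5 (seek(13, SET)): offset=13
After 6 (read(8)): returned 'JAPHOV', offset=19
After 7 (seek(-2, END)): offset=17
After 8 (seek(-1, CUR)): offset=16
After 9 (seek(-5, END)): offset=14
After 10 (read(5)): returned 'APHOV', offset=19
After 11 (seek(-11, END)): offset=8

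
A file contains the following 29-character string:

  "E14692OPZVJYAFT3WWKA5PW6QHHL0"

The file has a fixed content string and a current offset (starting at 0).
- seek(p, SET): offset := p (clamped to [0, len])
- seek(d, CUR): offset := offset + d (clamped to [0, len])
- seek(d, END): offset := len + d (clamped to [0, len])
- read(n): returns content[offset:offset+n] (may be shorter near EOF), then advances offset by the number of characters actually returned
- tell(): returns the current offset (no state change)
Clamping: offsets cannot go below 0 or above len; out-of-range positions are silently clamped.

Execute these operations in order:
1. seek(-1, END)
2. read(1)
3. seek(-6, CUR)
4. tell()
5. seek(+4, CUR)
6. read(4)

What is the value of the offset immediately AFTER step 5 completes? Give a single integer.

Answer: 27

Derivation:
After 1 (seek(-1, END)): offset=28
After 2 (read(1)): returned '0', offset=29
After 3 (seek(-6, CUR)): offset=23
After 4 (tell()): offset=23
After 5 (seek(+4, CUR)): offset=27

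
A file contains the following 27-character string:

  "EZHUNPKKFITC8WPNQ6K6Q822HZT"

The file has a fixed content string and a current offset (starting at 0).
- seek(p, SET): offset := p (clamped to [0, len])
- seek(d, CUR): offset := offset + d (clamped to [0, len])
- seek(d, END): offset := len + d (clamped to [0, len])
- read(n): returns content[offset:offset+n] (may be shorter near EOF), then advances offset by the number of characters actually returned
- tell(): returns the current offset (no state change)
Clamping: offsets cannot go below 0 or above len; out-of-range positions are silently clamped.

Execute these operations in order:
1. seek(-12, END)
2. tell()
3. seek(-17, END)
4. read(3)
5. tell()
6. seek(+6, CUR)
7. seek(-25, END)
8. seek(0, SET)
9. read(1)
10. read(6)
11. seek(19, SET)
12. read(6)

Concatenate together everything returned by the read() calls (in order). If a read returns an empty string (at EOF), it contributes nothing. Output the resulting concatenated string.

Answer: TC8EZHUNPK6Q822H

Derivation:
After 1 (seek(-12, END)): offset=15
After 2 (tell()): offset=15
After 3 (seek(-17, END)): offset=10
After 4 (read(3)): returned 'TC8', offset=13
After 5 (tell()): offset=13
After 6 (seek(+6, CUR)): offset=19
After 7 (seek(-25, END)): offset=2
After 8 (seek(0, SET)): offset=0
After 9 (read(1)): returned 'E', offset=1
After 10 (read(6)): returned 'ZHUNPK', offset=7
After 11 (seek(19, SET)): offset=19
After 12 (read(6)): returned '6Q822H', offset=25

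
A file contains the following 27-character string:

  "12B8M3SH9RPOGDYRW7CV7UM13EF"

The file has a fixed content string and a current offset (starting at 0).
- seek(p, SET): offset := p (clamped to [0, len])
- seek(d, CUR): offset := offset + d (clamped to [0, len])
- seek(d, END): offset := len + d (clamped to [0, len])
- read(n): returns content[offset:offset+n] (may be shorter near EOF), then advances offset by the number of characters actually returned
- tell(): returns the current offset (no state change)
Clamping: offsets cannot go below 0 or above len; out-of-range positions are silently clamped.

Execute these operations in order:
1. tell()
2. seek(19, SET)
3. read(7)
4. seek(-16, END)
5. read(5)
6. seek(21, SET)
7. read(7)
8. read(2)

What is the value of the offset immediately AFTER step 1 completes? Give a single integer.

After 1 (tell()): offset=0

Answer: 0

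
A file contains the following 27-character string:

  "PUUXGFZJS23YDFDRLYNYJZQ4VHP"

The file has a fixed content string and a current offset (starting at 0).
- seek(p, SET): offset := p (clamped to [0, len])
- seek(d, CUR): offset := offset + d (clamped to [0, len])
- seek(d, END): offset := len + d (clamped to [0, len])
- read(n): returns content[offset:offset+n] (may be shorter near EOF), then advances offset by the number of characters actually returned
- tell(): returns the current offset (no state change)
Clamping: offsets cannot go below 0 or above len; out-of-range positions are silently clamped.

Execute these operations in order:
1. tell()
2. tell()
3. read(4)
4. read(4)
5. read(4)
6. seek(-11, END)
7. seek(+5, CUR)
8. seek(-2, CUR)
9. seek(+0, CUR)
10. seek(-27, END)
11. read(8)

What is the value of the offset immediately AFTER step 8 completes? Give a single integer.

After 1 (tell()): offset=0
After 2 (tell()): offset=0
After 3 (read(4)): returned 'PUUX', offset=4
After 4 (read(4)): returned 'GFZJ', offset=8
After 5 (read(4)): returned 'S23Y', offset=12
After 6 (seek(-11, END)): offset=16
After 7 (seek(+5, CUR)): offset=21
After 8 (seek(-2, CUR)): offset=19

Answer: 19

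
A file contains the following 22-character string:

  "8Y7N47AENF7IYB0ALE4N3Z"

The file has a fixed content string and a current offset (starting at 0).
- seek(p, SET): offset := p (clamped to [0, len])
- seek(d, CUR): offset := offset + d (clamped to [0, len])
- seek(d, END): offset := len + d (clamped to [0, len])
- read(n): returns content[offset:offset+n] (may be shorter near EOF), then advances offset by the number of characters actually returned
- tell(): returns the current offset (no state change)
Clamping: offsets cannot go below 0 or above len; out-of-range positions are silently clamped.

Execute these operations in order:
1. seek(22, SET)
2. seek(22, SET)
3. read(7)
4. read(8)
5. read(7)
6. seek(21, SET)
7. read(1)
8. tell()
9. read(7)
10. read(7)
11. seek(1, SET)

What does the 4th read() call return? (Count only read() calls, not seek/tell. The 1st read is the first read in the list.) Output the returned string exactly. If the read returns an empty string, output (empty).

After 1 (seek(22, SET)): offset=22
After 2 (seek(22, SET)): offset=22
After 3 (read(7)): returned '', offset=22
After 4 (read(8)): returned '', offset=22
After 5 (read(7)): returned '', offset=22
After 6 (seek(21, SET)): offset=21
After 7 (read(1)): returned 'Z', offset=22
After 8 (tell()): offset=22
After 9 (read(7)): returned '', offset=22
After 10 (read(7)): returned '', offset=22
After 11 (seek(1, SET)): offset=1

Answer: Z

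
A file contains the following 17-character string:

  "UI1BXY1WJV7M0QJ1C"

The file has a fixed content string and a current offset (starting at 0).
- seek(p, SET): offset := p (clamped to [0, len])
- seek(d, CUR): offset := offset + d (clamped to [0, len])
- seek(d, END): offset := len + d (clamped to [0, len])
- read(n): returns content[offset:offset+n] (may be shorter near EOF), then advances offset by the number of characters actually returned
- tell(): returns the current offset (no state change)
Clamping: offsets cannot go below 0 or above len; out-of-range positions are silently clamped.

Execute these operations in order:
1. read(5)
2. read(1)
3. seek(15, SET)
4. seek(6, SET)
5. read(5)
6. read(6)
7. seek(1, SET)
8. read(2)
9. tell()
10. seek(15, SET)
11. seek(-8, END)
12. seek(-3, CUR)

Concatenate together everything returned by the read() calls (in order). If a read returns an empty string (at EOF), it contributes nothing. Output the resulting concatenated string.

Answer: UI1BXY1WJV7M0QJ1CI1

Derivation:
After 1 (read(5)): returned 'UI1BX', offset=5
After 2 (read(1)): returned 'Y', offset=6
After 3 (seek(15, SET)): offset=15
After 4 (seek(6, SET)): offset=6
After 5 (read(5)): returned '1WJV7', offset=11
After 6 (read(6)): returned 'M0QJ1C', offset=17
After 7 (seek(1, SET)): offset=1
After 8 (read(2)): returned 'I1', offset=3
After 9 (tell()): offset=3
After 10 (seek(15, SET)): offset=15
After 11 (seek(-8, END)): offset=9
After 12 (seek(-3, CUR)): offset=6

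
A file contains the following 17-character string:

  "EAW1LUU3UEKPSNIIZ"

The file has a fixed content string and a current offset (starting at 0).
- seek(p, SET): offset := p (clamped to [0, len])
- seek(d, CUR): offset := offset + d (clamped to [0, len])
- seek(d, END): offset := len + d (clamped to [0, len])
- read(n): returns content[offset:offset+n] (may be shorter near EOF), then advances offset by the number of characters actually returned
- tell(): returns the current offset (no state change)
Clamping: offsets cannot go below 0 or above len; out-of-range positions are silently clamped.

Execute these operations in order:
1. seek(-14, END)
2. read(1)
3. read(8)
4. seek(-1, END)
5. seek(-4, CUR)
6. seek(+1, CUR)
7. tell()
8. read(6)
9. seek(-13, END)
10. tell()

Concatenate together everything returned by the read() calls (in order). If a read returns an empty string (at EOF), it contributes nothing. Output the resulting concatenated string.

Answer: 1LUU3UEKPNIIZ

Derivation:
After 1 (seek(-14, END)): offset=3
After 2 (read(1)): returned '1', offset=4
After 3 (read(8)): returned 'LUU3UEKP', offset=12
After 4 (seek(-1, END)): offset=16
After 5 (seek(-4, CUR)): offset=12
After 6 (seek(+1, CUR)): offset=13
After 7 (tell()): offset=13
After 8 (read(6)): returned 'NIIZ', offset=17
After 9 (seek(-13, END)): offset=4
After 10 (tell()): offset=4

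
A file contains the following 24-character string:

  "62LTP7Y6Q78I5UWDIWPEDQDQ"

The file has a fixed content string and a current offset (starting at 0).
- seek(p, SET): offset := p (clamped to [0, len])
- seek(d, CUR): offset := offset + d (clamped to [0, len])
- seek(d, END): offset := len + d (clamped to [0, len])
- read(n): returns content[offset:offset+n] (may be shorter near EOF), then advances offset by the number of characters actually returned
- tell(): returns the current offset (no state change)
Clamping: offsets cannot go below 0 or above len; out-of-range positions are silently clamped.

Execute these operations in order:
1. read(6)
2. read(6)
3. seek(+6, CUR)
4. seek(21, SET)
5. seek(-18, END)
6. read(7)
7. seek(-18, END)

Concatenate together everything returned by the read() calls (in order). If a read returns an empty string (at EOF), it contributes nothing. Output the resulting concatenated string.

Answer: 62LTP7Y6Q78IY6Q78I5

Derivation:
After 1 (read(6)): returned '62LTP7', offset=6
After 2 (read(6)): returned 'Y6Q78I', offset=12
After 3 (seek(+6, CUR)): offset=18
After 4 (seek(21, SET)): offset=21
After 5 (seek(-18, END)): offset=6
After 6 (read(7)): returned 'Y6Q78I5', offset=13
After 7 (seek(-18, END)): offset=6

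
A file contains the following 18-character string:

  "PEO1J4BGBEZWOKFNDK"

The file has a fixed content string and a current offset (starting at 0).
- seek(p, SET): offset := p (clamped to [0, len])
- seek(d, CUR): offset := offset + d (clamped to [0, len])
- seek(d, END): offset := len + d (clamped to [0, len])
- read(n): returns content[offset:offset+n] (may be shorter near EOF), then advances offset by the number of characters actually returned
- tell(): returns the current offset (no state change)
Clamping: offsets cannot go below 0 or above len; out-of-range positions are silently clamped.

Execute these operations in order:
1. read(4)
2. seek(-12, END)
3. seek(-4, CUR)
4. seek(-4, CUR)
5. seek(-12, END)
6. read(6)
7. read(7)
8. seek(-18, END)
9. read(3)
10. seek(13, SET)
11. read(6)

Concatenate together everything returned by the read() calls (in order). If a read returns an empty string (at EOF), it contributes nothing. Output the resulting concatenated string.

Answer: PEO1BGBEZWOKFNDKPEOKFNDK

Derivation:
After 1 (read(4)): returned 'PEO1', offset=4
After 2 (seek(-12, END)): offset=6
After 3 (seek(-4, CUR)): offset=2
After 4 (seek(-4, CUR)): offset=0
After 5 (seek(-12, END)): offset=6
After 6 (read(6)): returned 'BGBEZW', offset=12
After 7 (read(7)): returned 'OKFNDK', offset=18
After 8 (seek(-18, END)): offset=0
After 9 (read(3)): returned 'PEO', offset=3
After 10 (seek(13, SET)): offset=13
After 11 (read(6)): returned 'KFNDK', offset=18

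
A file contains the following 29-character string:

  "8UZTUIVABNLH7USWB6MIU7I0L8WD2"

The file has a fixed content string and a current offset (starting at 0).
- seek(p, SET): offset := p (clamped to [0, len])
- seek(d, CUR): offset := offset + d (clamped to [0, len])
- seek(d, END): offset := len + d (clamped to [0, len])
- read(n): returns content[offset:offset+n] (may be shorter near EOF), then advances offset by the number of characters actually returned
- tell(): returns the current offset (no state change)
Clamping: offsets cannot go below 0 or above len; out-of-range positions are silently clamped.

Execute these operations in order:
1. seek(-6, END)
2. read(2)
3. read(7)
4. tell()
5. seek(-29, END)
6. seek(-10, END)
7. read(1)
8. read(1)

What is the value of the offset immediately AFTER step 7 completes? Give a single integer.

Answer: 20

Derivation:
After 1 (seek(-6, END)): offset=23
After 2 (read(2)): returned '0L', offset=25
After 3 (read(7)): returned '8WD2', offset=29
After 4 (tell()): offset=29
After 5 (seek(-29, END)): offset=0
After 6 (seek(-10, END)): offset=19
After 7 (read(1)): returned 'I', offset=20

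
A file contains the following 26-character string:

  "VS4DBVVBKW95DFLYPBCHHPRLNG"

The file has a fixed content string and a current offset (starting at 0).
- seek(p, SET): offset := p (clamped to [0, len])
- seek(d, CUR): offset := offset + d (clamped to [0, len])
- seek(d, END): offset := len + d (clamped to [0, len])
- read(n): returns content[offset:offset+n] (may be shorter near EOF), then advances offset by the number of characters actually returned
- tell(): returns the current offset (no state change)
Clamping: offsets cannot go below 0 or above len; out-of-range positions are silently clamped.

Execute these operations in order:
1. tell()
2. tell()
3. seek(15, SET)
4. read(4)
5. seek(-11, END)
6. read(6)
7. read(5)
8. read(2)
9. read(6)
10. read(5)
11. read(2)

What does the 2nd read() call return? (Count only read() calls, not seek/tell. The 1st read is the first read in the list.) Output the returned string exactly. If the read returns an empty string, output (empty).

After 1 (tell()): offset=0
After 2 (tell()): offset=0
After 3 (seek(15, SET)): offset=15
After 4 (read(4)): returned 'YPBC', offset=19
After 5 (seek(-11, END)): offset=15
After 6 (read(6)): returned 'YPBCHH', offset=21
After 7 (read(5)): returned 'PRLNG', offset=26
After 8 (read(2)): returned '', offset=26
After 9 (read(6)): returned '', offset=26
After 10 (read(5)): returned '', offset=26
After 11 (read(2)): returned '', offset=26

Answer: YPBCHH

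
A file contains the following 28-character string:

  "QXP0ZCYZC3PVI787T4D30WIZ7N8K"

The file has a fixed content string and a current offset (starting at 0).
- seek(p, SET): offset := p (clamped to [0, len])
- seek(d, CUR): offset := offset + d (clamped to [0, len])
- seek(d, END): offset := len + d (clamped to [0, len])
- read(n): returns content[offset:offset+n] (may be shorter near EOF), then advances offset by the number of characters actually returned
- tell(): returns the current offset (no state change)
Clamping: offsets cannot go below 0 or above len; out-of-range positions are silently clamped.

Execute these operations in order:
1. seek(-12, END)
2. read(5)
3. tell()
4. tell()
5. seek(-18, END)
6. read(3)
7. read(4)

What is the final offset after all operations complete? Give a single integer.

After 1 (seek(-12, END)): offset=16
After 2 (read(5)): returned 'T4D30', offset=21
After 3 (tell()): offset=21
After 4 (tell()): offset=21
After 5 (seek(-18, END)): offset=10
After 6 (read(3)): returned 'PVI', offset=13
After 7 (read(4)): returned '787T', offset=17

Answer: 17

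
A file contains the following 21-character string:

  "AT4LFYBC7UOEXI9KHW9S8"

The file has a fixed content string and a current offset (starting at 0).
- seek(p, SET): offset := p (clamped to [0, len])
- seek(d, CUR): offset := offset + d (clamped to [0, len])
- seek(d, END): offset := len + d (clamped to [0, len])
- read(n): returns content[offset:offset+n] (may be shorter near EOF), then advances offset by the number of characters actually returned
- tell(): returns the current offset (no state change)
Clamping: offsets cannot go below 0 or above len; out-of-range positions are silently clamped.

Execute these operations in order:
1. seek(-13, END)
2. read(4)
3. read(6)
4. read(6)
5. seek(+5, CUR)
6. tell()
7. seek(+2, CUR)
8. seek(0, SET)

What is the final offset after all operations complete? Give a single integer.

After 1 (seek(-13, END)): offset=8
After 2 (read(4)): returned '7UOE', offset=12
After 3 (read(6)): returned 'XI9KHW', offset=18
After 4 (read(6)): returned '9S8', offset=21
After 5 (seek(+5, CUR)): offset=21
After 6 (tell()): offset=21
After 7 (seek(+2, CUR)): offset=21
After 8 (seek(0, SET)): offset=0

Answer: 0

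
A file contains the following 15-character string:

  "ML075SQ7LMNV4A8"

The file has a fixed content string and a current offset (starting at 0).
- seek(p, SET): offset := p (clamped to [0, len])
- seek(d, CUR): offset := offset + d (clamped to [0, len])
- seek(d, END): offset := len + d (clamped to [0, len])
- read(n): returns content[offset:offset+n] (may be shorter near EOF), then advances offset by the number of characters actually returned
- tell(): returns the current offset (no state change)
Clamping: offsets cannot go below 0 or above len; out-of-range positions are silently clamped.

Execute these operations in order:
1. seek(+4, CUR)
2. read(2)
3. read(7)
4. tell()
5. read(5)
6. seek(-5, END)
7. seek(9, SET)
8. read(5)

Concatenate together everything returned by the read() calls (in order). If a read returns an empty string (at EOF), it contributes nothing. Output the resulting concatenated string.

Answer: 5SQ7LMNV4A8MNV4A

Derivation:
After 1 (seek(+4, CUR)): offset=4
After 2 (read(2)): returned '5S', offset=6
After 3 (read(7)): returned 'Q7LMNV4', offset=13
After 4 (tell()): offset=13
After 5 (read(5)): returned 'A8', offset=15
After 6 (seek(-5, END)): offset=10
After 7 (seek(9, SET)): offset=9
After 8 (read(5)): returned 'MNV4A', offset=14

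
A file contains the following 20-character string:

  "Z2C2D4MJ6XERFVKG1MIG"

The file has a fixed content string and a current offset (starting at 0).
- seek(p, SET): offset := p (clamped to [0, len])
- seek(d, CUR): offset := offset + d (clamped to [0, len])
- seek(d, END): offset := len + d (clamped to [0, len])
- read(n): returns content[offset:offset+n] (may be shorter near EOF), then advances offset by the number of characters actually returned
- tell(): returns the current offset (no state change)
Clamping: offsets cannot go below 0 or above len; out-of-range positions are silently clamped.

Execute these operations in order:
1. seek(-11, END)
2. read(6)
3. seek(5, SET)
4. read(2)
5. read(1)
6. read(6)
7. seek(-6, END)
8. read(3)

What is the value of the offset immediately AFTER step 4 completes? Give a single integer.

Answer: 7

Derivation:
After 1 (seek(-11, END)): offset=9
After 2 (read(6)): returned 'XERFVK', offset=15
After 3 (seek(5, SET)): offset=5
After 4 (read(2)): returned '4M', offset=7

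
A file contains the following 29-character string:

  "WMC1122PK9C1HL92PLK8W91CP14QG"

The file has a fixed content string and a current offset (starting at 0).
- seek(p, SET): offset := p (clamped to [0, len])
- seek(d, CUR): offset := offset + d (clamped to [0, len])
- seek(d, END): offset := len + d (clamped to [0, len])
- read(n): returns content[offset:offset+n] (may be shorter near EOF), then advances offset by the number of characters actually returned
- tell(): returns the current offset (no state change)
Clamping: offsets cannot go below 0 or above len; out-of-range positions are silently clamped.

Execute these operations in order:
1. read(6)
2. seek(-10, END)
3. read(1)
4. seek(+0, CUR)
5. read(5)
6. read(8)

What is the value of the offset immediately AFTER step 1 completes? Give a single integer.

Answer: 6

Derivation:
After 1 (read(6)): returned 'WMC112', offset=6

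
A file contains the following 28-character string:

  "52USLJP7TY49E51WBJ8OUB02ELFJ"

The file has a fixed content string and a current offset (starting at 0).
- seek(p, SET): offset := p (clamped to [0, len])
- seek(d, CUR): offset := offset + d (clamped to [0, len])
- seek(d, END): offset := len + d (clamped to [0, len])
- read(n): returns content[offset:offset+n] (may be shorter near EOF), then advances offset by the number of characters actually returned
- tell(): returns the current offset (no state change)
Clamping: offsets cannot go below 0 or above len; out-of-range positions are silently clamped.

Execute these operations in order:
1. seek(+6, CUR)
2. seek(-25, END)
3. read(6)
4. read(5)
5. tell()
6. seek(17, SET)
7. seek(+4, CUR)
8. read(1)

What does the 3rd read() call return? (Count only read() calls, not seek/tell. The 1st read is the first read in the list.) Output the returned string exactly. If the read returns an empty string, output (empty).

After 1 (seek(+6, CUR)): offset=6
After 2 (seek(-25, END)): offset=3
After 3 (read(6)): returned 'SLJP7T', offset=9
After 4 (read(5)): returned 'Y49E5', offset=14
After 5 (tell()): offset=14
After 6 (seek(17, SET)): offset=17
After 7 (seek(+4, CUR)): offset=21
After 8 (read(1)): returned 'B', offset=22

Answer: B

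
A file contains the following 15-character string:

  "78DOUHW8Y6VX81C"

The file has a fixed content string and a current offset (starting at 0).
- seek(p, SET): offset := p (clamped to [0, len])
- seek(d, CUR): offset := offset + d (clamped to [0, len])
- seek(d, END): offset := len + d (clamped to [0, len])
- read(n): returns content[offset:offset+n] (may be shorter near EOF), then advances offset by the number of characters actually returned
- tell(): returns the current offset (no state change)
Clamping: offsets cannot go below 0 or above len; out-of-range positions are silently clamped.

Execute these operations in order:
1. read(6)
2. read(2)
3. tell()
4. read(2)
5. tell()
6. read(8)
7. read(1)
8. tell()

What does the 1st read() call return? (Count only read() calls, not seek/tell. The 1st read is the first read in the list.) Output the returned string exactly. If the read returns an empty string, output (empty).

After 1 (read(6)): returned '78DOUH', offset=6
After 2 (read(2)): returned 'W8', offset=8
After 3 (tell()): offset=8
After 4 (read(2)): returned 'Y6', offset=10
After 5 (tell()): offset=10
After 6 (read(8)): returned 'VX81C', offset=15
After 7 (read(1)): returned '', offset=15
After 8 (tell()): offset=15

Answer: 78DOUH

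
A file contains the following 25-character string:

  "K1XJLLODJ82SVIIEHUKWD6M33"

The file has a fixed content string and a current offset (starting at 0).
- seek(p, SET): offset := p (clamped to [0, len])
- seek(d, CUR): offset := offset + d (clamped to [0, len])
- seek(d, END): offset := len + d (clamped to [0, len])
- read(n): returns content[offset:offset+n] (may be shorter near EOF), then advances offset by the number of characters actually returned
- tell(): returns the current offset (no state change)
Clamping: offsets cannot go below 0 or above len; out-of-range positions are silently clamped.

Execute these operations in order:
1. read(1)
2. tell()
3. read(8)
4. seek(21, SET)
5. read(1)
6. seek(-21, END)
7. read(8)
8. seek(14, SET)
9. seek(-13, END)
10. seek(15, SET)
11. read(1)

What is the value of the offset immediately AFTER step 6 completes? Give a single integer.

Answer: 4

Derivation:
After 1 (read(1)): returned 'K', offset=1
After 2 (tell()): offset=1
After 3 (read(8)): returned '1XJLLODJ', offset=9
After 4 (seek(21, SET)): offset=21
After 5 (read(1)): returned '6', offset=22
After 6 (seek(-21, END)): offset=4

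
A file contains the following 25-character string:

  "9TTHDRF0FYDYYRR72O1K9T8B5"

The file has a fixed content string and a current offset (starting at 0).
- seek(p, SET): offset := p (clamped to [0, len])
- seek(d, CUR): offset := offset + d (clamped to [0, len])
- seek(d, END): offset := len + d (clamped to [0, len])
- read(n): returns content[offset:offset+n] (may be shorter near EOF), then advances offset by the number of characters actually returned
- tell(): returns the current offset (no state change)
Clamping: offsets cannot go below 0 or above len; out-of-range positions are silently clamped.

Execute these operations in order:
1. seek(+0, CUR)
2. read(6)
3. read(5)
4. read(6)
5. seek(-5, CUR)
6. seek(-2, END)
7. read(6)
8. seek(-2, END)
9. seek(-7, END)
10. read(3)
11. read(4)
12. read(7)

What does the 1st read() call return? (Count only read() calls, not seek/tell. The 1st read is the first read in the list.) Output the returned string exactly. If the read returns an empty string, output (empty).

After 1 (seek(+0, CUR)): offset=0
After 2 (read(6)): returned '9TTHDR', offset=6
After 3 (read(5)): returned 'F0FYD', offset=11
After 4 (read(6)): returned 'YYRR72', offset=17
After 5 (seek(-5, CUR)): offset=12
After 6 (seek(-2, END)): offset=23
After 7 (read(6)): returned 'B5', offset=25
After 8 (seek(-2, END)): offset=23
After 9 (seek(-7, END)): offset=18
After 10 (read(3)): returned '1K9', offset=21
After 11 (read(4)): returned 'T8B5', offset=25
After 12 (read(7)): returned '', offset=25

Answer: 9TTHDR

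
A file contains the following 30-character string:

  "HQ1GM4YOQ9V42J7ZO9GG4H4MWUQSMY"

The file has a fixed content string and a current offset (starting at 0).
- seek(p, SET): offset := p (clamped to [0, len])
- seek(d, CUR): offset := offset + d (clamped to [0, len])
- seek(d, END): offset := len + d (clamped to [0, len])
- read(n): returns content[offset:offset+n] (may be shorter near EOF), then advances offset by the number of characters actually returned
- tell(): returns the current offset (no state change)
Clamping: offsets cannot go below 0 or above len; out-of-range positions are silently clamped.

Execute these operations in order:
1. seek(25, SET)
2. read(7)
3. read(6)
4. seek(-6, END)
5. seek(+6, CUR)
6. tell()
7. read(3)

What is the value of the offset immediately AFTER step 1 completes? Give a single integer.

Answer: 25

Derivation:
After 1 (seek(25, SET)): offset=25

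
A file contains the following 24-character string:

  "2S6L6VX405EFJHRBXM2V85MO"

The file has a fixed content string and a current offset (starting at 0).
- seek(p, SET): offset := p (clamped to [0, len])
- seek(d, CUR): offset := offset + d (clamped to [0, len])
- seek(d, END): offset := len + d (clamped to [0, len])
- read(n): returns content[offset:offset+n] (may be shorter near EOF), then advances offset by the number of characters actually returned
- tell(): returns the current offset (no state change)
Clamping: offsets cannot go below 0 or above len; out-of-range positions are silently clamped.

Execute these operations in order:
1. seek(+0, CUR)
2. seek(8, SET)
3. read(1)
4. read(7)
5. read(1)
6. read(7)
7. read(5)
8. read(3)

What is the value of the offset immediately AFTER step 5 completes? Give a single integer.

Answer: 17

Derivation:
After 1 (seek(+0, CUR)): offset=0
After 2 (seek(8, SET)): offset=8
After 3 (read(1)): returned '0', offset=9
After 4 (read(7)): returned '5EFJHRB', offset=16
After 5 (read(1)): returned 'X', offset=17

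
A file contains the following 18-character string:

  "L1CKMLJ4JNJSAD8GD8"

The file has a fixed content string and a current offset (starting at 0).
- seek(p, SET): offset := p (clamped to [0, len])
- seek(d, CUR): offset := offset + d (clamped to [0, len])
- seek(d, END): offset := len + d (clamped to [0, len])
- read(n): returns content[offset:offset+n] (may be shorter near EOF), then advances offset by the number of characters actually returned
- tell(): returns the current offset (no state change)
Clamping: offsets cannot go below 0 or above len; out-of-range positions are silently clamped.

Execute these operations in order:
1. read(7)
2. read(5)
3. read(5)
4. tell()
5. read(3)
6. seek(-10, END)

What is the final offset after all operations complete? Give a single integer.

After 1 (read(7)): returned 'L1CKMLJ', offset=7
After 2 (read(5)): returned '4JNJS', offset=12
After 3 (read(5)): returned 'AD8GD', offset=17
After 4 (tell()): offset=17
After 5 (read(3)): returned '8', offset=18
After 6 (seek(-10, END)): offset=8

Answer: 8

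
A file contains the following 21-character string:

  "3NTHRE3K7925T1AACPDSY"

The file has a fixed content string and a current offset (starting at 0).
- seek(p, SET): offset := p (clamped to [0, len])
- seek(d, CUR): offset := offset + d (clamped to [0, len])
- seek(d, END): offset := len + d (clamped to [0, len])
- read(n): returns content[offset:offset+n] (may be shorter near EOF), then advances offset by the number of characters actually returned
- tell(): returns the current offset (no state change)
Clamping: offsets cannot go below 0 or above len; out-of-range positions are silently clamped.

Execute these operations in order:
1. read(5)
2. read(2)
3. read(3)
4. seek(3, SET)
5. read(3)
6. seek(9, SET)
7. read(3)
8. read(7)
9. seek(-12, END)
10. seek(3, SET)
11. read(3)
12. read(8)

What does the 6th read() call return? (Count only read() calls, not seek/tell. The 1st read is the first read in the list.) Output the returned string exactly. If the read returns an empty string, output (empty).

Answer: T1AACPD

Derivation:
After 1 (read(5)): returned '3NTHR', offset=5
After 2 (read(2)): returned 'E3', offset=7
After 3 (read(3)): returned 'K79', offset=10
After 4 (seek(3, SET)): offset=3
After 5 (read(3)): returned 'HRE', offset=6
After 6 (seek(9, SET)): offset=9
After 7 (read(3)): returned '925', offset=12
After 8 (read(7)): returned 'T1AACPD', offset=19
After 9 (seek(-12, END)): offset=9
After 10 (seek(3, SET)): offset=3
After 11 (read(3)): returned 'HRE', offset=6
After 12 (read(8)): returned '3K7925T1', offset=14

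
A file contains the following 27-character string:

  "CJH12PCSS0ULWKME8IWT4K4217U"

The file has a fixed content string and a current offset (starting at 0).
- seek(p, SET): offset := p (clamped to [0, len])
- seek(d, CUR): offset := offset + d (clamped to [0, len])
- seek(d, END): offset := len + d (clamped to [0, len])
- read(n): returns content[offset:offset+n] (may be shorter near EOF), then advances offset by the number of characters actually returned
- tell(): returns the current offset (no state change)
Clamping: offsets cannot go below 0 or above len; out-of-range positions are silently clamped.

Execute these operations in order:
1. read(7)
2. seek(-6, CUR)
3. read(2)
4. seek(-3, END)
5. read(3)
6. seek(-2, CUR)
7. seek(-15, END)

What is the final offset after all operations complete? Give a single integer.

After 1 (read(7)): returned 'CJH12PC', offset=7
After 2 (seek(-6, CUR)): offset=1
After 3 (read(2)): returned 'JH', offset=3
After 4 (seek(-3, END)): offset=24
After 5 (read(3)): returned '17U', offset=27
After 6 (seek(-2, CUR)): offset=25
After 7 (seek(-15, END)): offset=12

Answer: 12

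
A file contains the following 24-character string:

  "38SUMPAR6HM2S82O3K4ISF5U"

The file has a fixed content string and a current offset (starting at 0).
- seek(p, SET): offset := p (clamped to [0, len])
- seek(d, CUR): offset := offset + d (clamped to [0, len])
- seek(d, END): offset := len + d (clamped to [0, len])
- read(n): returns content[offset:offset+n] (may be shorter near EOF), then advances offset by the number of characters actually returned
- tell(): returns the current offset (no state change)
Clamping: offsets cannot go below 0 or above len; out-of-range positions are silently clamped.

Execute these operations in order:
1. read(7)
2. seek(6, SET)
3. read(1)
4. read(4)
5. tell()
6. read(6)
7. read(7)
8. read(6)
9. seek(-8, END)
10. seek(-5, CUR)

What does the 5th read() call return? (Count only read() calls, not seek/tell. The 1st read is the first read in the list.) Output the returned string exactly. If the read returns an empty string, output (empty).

Answer: K4ISF5U

Derivation:
After 1 (read(7)): returned '38SUMPA', offset=7
After 2 (seek(6, SET)): offset=6
After 3 (read(1)): returned 'A', offset=7
After 4 (read(4)): returned 'R6HM', offset=11
After 5 (tell()): offset=11
After 6 (read(6)): returned '2S82O3', offset=17
After 7 (read(7)): returned 'K4ISF5U', offset=24
After 8 (read(6)): returned '', offset=24
After 9 (seek(-8, END)): offset=16
After 10 (seek(-5, CUR)): offset=11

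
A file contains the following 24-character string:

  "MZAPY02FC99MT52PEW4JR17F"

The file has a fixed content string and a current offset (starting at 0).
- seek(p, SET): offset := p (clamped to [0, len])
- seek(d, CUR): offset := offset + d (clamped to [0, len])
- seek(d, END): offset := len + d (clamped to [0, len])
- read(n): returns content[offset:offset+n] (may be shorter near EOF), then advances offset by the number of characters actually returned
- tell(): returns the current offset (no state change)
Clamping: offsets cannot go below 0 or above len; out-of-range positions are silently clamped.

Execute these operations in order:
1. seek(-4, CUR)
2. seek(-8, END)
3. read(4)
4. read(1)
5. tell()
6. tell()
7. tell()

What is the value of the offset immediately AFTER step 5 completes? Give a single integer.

Answer: 21

Derivation:
After 1 (seek(-4, CUR)): offset=0
After 2 (seek(-8, END)): offset=16
After 3 (read(4)): returned 'EW4J', offset=20
After 4 (read(1)): returned 'R', offset=21
After 5 (tell()): offset=21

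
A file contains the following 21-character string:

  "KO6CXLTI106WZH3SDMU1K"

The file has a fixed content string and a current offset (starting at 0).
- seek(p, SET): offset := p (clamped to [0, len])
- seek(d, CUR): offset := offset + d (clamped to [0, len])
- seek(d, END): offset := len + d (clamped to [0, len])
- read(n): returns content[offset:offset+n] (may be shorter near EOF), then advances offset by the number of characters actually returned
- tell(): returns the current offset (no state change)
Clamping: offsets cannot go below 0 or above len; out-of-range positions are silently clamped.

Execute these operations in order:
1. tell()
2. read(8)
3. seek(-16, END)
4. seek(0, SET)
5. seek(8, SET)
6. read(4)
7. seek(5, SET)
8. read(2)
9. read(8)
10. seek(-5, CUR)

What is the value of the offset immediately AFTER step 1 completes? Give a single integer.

Answer: 0

Derivation:
After 1 (tell()): offset=0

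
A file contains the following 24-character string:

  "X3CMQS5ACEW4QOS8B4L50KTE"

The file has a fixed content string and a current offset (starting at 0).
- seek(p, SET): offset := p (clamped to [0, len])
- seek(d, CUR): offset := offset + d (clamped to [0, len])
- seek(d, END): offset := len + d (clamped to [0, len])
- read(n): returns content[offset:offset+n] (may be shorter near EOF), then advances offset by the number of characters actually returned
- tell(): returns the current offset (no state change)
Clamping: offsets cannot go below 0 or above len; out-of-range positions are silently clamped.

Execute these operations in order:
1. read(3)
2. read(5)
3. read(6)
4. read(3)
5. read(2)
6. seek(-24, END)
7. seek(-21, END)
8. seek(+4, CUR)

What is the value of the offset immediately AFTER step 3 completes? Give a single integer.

After 1 (read(3)): returned 'X3C', offset=3
After 2 (read(5)): returned 'MQS5A', offset=8
After 3 (read(6)): returned 'CEW4QO', offset=14

Answer: 14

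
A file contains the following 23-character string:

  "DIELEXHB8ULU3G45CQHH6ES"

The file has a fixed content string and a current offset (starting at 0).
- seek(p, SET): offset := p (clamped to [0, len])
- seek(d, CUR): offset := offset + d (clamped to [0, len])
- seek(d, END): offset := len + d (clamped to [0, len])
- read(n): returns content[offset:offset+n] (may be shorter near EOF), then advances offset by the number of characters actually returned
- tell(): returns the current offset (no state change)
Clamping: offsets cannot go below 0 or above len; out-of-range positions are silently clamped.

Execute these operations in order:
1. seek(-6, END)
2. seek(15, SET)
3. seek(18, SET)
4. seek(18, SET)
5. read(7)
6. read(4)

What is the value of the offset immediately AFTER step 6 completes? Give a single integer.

Answer: 23

Derivation:
After 1 (seek(-6, END)): offset=17
After 2 (seek(15, SET)): offset=15
After 3 (seek(18, SET)): offset=18
After 4 (seek(18, SET)): offset=18
After 5 (read(7)): returned 'HH6ES', offset=23
After 6 (read(4)): returned '', offset=23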